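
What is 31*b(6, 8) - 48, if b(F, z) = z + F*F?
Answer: 1316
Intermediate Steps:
b(F, z) = z + F**2
31*b(6, 8) - 48 = 31*(8 + 6**2) - 48 = 31*(8 + 36) - 48 = 31*44 - 48 = 1364 - 48 = 1316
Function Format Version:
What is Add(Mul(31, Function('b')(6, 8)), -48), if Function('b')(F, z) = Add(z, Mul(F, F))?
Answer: 1316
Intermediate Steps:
Function('b')(F, z) = Add(z, Pow(F, 2))
Add(Mul(31, Function('b')(6, 8)), -48) = Add(Mul(31, Add(8, Pow(6, 2))), -48) = Add(Mul(31, Add(8, 36)), -48) = Add(Mul(31, 44), -48) = Add(1364, -48) = 1316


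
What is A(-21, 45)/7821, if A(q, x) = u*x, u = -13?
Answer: -65/869 ≈ -0.074799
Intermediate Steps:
A(q, x) = -13*x
A(-21, 45)/7821 = -13*45/7821 = -585*1/7821 = -65/869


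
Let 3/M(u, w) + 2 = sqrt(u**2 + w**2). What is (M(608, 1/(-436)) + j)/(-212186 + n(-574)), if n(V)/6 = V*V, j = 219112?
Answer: 7698597336292004/62002463399667935 + 654*sqrt(70271647745)/62002463399667935 ≈ 0.12417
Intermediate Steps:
M(u, w) = 3/(-2 + sqrt(u**2 + w**2))
n(V) = 6*V**2 (n(V) = 6*(V*V) = 6*V**2)
(M(608, 1/(-436)) + j)/(-212186 + n(-574)) = (3/(-2 + sqrt(608**2 + (1/(-436))**2)) + 219112)/(-212186 + 6*(-574)**2) = (3/(-2 + sqrt(369664 + (-1/436)**2)) + 219112)/(-212186 + 6*329476) = (3/(-2 + sqrt(369664 + 1/190096)) + 219112)/(-212186 + 1976856) = (3/(-2 + sqrt(70271647745/190096)) + 219112)/1764670 = (3/(-2 + sqrt(70271647745)/436) + 219112)*(1/1764670) = (219112 + 3/(-2 + sqrt(70271647745)/436))*(1/1764670) = 109556/882335 + 3/(1764670*(-2 + sqrt(70271647745)/436))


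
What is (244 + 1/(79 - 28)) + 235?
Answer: 24430/51 ≈ 479.02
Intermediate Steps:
(244 + 1/(79 - 28)) + 235 = (244 + 1/51) + 235 = 12445/51 + 235 = 24430/51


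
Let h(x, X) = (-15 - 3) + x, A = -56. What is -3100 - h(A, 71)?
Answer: -3026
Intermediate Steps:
h(x, X) = -18 + x
-3100 - h(A, 71) = -3100 - (-18 - 56) = -3100 - 1*(-74) = -3100 + 74 = -3026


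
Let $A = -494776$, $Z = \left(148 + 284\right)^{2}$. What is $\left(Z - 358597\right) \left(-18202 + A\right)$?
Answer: $88218365594$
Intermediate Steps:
$Z = 186624$ ($Z = 432^{2} = 186624$)
$\left(Z - 358597\right) \left(-18202 + A\right) = \left(186624 - 358597\right) \left(-18202 - 494776\right) = \left(-171973\right) \left(-512978\right) = 88218365594$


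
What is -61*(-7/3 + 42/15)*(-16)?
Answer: 6832/15 ≈ 455.47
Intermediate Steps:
-61*(-7/3 + 42/15)*(-16) = -61*(-7*⅓ + 42*(1/15))*(-16) = -61*(-7/3 + 14/5)*(-16) = -61*7/15*(-16) = -427/15*(-16) = 6832/15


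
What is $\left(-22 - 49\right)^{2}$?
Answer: $5041$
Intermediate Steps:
$\left(-22 - 49\right)^{2} = \left(-71\right)^{2} = 5041$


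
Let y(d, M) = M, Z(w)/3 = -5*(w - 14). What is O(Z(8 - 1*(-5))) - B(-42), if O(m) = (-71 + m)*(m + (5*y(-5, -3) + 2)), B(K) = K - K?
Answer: -112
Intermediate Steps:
Z(w) = 210 - 15*w (Z(w) = 3*(-5*(w - 14)) = 3*(-5*(-14 + w)) = 3*(70 - 5*w) = 210 - 15*w)
B(K) = 0
O(m) = (-71 + m)*(-13 + m) (O(m) = (-71 + m)*(m + (5*(-3) + 2)) = (-71 + m)*(m + (-15 + 2)) = (-71 + m)*(m - 13) = (-71 + m)*(-13 + m))
O(Z(8 - 1*(-5))) - B(-42) = (923 + (210 - 15*(8 - 1*(-5)))**2 - 84*(210 - 15*(8 - 1*(-5)))) - 1*0 = (923 + (210 - 15*(8 + 5))**2 - 84*(210 - 15*(8 + 5))) + 0 = (923 + (210 - 15*13)**2 - 84*(210 - 15*13)) + 0 = (923 + (210 - 195)**2 - 84*(210 - 195)) + 0 = (923 + 15**2 - 84*15) + 0 = (923 + 225 - 1260) + 0 = -112 + 0 = -112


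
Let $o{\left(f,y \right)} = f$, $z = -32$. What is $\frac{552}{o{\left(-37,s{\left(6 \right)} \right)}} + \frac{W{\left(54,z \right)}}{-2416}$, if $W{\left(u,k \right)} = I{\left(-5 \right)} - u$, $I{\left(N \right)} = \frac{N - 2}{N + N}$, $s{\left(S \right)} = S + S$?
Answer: $- \frac{13316599}{893920} \approx -14.897$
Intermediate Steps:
$s{\left(S \right)} = 2 S$
$I{\left(N \right)} = \frac{-2 + N}{2 N}$
$W{\left(u,k \right)} = \frac{7}{10} - u$ ($W{\left(u,k \right)} = \frac{-2 - 5}{2 \left(-5\right)} - u = \frac{1}{2} \left(- \frac{1}{5}\right) \left(-7\right) - u = \frac{7}{10} - u$)
$\frac{552}{o{\left(-37,s{\left(6 \right)} \right)}} + \frac{W{\left(54,z \right)}}{-2416} = \frac{552}{-37} + \frac{\frac{7}{10} - 54}{-2416} = 552 \left(- \frac{1}{37}\right) + \left(\frac{7}{10} - 54\right) \left(- \frac{1}{2416}\right) = - \frac{552}{37} - - \frac{533}{24160} = - \frac{552}{37} + \frac{533}{24160} = - \frac{13316599}{893920}$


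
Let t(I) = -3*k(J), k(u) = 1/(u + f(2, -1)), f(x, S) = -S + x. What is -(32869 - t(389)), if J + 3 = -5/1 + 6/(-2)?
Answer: -262949/8 ≈ -32869.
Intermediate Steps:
f(x, S) = x - S
J = -11 (J = -3 + (-5/1 + 6/(-2)) = -3 + (-5*1 + 6*(-½)) = -3 + (-5 - 3) = -3 - 8 = -11)
k(u) = 1/(3 + u) (k(u) = 1/(u + (2 - 1*(-1))) = 1/(u + (2 + 1)) = 1/(u + 3) = 1/(3 + u))
t(I) = 3/8 (t(I) = -3/(3 - 11) = -3/(-8) = -3*(-⅛) = 3/8)
-(32869 - t(389)) = -(32869 - 1*3/8) = -(32869 - 3/8) = -1*262949/8 = -262949/8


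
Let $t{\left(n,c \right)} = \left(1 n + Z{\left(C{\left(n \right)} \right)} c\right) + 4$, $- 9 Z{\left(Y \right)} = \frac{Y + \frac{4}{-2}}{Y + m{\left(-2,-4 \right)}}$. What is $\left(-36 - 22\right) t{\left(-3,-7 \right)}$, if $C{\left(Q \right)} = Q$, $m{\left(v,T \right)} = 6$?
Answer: $\frac{464}{27} \approx 17.185$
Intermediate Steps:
$Z{\left(Y \right)} = - \frac{-2 + Y}{9 \left(6 + Y\right)}$ ($Z{\left(Y \right)} = - \frac{\left(Y + \frac{4}{-2}\right) \frac{1}{Y + 6}}{9} = - \frac{\left(Y + 4 \left(- \frac{1}{2}\right)\right) \frac{1}{6 + Y}}{9} = - \frac{\left(Y - 2\right) \frac{1}{6 + Y}}{9} = - \frac{\left(-2 + Y\right) \frac{1}{6 + Y}}{9} = - \frac{\frac{1}{6 + Y} \left(-2 + Y\right)}{9} = - \frac{-2 + Y}{9 \left(6 + Y\right)}$)
$t{\left(n,c \right)} = 4 + n + \frac{c \left(2 - n\right)}{9 \left(6 + n\right)}$ ($t{\left(n,c \right)} = \left(1 n + \frac{2 - n}{9 \left(6 + n\right)} c\right) + 4 = \left(n + \frac{c \left(2 - n\right)}{9 \left(6 + n\right)}\right) + 4 = 4 + n + \frac{c \left(2 - n\right)}{9 \left(6 + n\right)}$)
$\left(-36 - 22\right) t{\left(-3,-7 \right)} = \left(-36 - 22\right) \frac{\left(4 - 3\right) \left(6 - 3\right) - - \frac{7 \left(-2 - 3\right)}{9}}{6 - 3} = - 58 \frac{1 \cdot 3 - \left(- \frac{7}{9}\right) \left(-5\right)}{3} = - 58 \frac{3 - \frac{35}{9}}{3} = - 58 \cdot \frac{1}{3} \left(- \frac{8}{9}\right) = \left(-58\right) \left(- \frac{8}{27}\right) = \frac{464}{27}$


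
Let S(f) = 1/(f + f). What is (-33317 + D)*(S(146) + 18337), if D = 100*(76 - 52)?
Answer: -165542139385/292 ≈ -5.6693e+8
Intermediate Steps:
D = 2400 (D = 100*24 = 2400)
S(f) = 1/(2*f)
(-33317 + D)*(S(146) + 18337) = (-33317 + 2400)*((½)/146 + 18337) = -30917*((½)*(1/146) + 18337) = -30917*(1/292 + 18337) = -30917*5354405/292 = -165542139385/292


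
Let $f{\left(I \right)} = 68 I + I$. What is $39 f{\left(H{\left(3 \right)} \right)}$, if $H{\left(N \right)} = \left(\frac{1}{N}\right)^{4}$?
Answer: $\frac{299}{9} \approx 33.222$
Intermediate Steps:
$H{\left(N \right)} = \frac{1}{N^{4}}$
$f{\left(I \right)} = 69 I$
$39 f{\left(H{\left(3 \right)} \right)} = 39 \cdot \frac{69}{81} = 39 \cdot 69 \cdot \frac{1}{81} = 39 \cdot \frac{23}{27} = \frac{299}{9}$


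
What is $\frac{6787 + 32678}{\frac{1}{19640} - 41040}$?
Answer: $- \frac{775092600}{806025599} \approx -0.96162$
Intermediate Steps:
$\frac{6787 + 32678}{\frac{1}{19640} - 41040} = \frac{39465}{\frac{1}{19640} - 41040} = \frac{39465}{- \frac{806025599}{19640}} = 39465 \left(- \frac{19640}{806025599}\right) = - \frac{775092600}{806025599}$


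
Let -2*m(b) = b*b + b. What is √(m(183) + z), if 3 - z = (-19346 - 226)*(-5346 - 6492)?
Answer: I*√231710169 ≈ 15222.0*I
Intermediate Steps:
m(b) = -b/2 - b²/2 (m(b) = -(b*b + b)/2 = -(b² + b)/2 = -(b + b²)/2 = -b/2 - b²/2)
z = -231693333 (z = 3 - (-19346 - 226)*(-5346 - 6492) = 3 - (-19572)*(-11838) = 3 - 1*231693336 = 3 - 231693336 = -231693333)
√(m(183) + z) = √(-½*183*(1 + 183) - 231693333) = √(-½*183*184 - 231693333) = √(-16836 - 231693333) = √(-231710169) = I*√231710169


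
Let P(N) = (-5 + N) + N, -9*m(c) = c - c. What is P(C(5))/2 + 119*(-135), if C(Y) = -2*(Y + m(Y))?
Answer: -32155/2 ≈ -16078.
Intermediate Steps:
m(c) = 0 (m(c) = -(c - c)/9 = -1/9*0 = 0)
C(Y) = -2*Y (C(Y) = -2*(Y + 0) = -2*Y)
P(N) = -5 + 2*N
P(C(5))/2 + 119*(-135) = (-5 + 2*(-2*5))/2 + 119*(-135) = (-5 + 2*(-10))*(1/2) - 16065 = (-5 - 20)*(1/2) - 16065 = -25*1/2 - 16065 = -25/2 - 16065 = -32155/2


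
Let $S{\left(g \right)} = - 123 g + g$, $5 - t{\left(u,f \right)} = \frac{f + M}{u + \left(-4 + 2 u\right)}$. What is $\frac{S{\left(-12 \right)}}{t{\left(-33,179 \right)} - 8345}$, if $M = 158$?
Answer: $- \frac{150792}{858683} \approx -0.17561$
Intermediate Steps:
$t{\left(u,f \right)} = 5 - \frac{158 + f}{-4 + 3 u}$ ($t{\left(u,f \right)} = 5 - \frac{f + 158}{u + \left(-4 + 2 u\right)} = 5 - \frac{158 + f}{-4 + 3 u}$)
$S{\left(g \right)} = - 122 g$
$\frac{S{\left(-12 \right)}}{t{\left(-33,179 \right)} - 8345} = \frac{\left(-122\right) \left(-12\right)}{\frac{-178 - 179 + 15 \left(-33\right)}{-4 + 3 \left(-33\right)} - 8345} = \frac{1464}{\frac{-178 - 179 - 495}{-4 - 99} - 8345} = \frac{1464}{\frac{1}{-103} \left(-852\right) - 8345} = \frac{1464}{\left(- \frac{1}{103}\right) \left(-852\right) - 8345} = \frac{1464}{\frac{852}{103} - 8345} = \frac{1464}{- \frac{858683}{103}} = 1464 \left(- \frac{103}{858683}\right) = - \frac{150792}{858683}$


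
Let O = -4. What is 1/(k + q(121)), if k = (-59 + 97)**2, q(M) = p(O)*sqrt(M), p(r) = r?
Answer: 1/1400 ≈ 0.00071429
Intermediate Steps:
q(M) = -4*sqrt(M)
k = 1444 (k = 38**2 = 1444)
1/(k + q(121)) = 1/(1444 - 4*sqrt(121)) = 1/(1444 - 4*11) = 1/(1444 - 44) = 1/1400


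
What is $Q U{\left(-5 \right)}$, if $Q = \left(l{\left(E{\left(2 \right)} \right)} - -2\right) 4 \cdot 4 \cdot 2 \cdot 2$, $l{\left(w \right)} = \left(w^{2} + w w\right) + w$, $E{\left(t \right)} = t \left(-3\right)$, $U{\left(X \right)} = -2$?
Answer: $-8704$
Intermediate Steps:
$E{\left(t \right)} = - 3 t$
$l{\left(w \right)} = w + 2 w^{2}$ ($l{\left(w \right)} = \left(w^{2} + w^{2}\right) + w = 2 w^{2} + w = w + 2 w^{2}$)
$Q = 4352$ ($Q = \left(\left(-3\right) 2 \left(1 + 2 \left(\left(-3\right) 2\right)\right) - -2\right) 4 \cdot 4 \cdot 2 \cdot 2 = \left(- 6 \left(1 + 2 \left(-6\right)\right) + 2\right) 16 \cdot 2 \cdot 2 = \left(- 6 \left(1 - 12\right) + 2\right) 32 \cdot 2 = \left(\left(-6\right) \left(-11\right) + 2\right) 32 \cdot 2 = \left(66 + 2\right) 32 \cdot 2 = 68 \cdot 32 \cdot 2 = 2176 \cdot 2 = 4352$)
$Q U{\left(-5 \right)} = 4352 \left(-2\right) = -8704$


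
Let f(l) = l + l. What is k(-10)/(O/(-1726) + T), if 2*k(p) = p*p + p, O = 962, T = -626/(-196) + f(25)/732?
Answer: 348233445/20931349 ≈ 16.637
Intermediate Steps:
f(l) = 2*l
T = 29252/8967 (T = -626/(-196) + (2*25)/732 = -626*(-1/196) + 50*(1/732) = 313/98 + 25/366 = 29252/8967 ≈ 3.2622)
k(p) = p/2 + p²/2 (k(p) = (p*p + p)/2 = (p² + p)/2 = (p + p²)/2 = p/2 + p²/2)
k(-10)/(O/(-1726) + T) = ((½)*(-10)*(1 - 10))/(962/(-1726) + 29252/8967) = ((½)*(-10)*(-9))/(962*(-1/1726) + 29252/8967) = 45/(-481/863 + 29252/8967) = 45/(20931349/7738521) = (7738521/20931349)*45 = 348233445/20931349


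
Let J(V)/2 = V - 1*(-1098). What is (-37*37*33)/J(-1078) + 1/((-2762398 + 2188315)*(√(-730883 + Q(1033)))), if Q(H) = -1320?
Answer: -45177/40 + I*√732203/420345294849 ≈ -1129.4 + 2.0357e-9*I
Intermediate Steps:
J(V) = 2196 + 2*V (J(V) = 2*(V - 1*(-1098)) = 2*(V + 1098) = 2*(1098 + V) = 2196 + 2*V)
(-37*37*33)/J(-1078) + 1/((-2762398 + 2188315)*(√(-730883 + Q(1033)))) = (-37*37*33)/(2196 + 2*(-1078)) + 1/((-2762398 + 2188315)*(√(-730883 - 1320))) = (-1369*33)/(2196 - 2156) + 1/((-574083)*(√(-732203))) = -45177/40 - (-I*√732203/732203)/574083 = -45177*1/40 - (-1)*I*√732203/420345294849 = -45177/40 + I*√732203/420345294849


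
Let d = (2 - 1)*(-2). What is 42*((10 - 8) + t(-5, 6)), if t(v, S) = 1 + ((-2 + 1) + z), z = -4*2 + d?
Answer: -336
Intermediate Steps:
d = -2 (d = 1*(-2) = -2)
z = -10 (z = -4*2 - 2 = -8 - 2 = -10)
t(v, S) = -10 (t(v, S) = 1 + ((-2 + 1) - 10) = 1 + (-1 - 10) = 1 - 11 = -10)
42*((10 - 8) + t(-5, 6)) = 42*((10 - 8) - 10) = 42*(2 - 10) = 42*(-8) = -336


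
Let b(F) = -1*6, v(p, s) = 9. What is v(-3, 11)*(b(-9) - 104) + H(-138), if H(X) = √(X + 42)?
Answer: -990 + 4*I*√6 ≈ -990.0 + 9.798*I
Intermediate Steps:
b(F) = -6
H(X) = √(42 + X)
v(-3, 11)*(b(-9) - 104) + H(-138) = 9*(-6 - 104) + √(42 - 138) = 9*(-110) + √(-96) = -990 + 4*I*√6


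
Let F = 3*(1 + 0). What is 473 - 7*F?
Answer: 452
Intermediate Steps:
F = 3 (F = 3*1 = 3)
473 - 7*F = 473 - 7*3 = 473 - 21 = 452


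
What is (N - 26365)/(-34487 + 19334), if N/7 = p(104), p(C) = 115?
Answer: 8520/5051 ≈ 1.6868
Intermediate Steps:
N = 805 (N = 7*115 = 805)
(N - 26365)/(-34487 + 19334) = (805 - 26365)/(-34487 + 19334) = -25560/(-15153) = -25560*(-1/15153) = 8520/5051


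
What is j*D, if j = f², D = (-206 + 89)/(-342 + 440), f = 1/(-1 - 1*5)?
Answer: -13/392 ≈ -0.033163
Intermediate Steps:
f = -⅙ (f = 1/(-1 - 5) = 1/(-6) = -⅙ ≈ -0.16667)
D = -117/98 ≈ -1.1939
j = 1/36 (j = (-⅙)² = 1/36 ≈ 0.027778)
j*D = (1/36)*(-117/98) = -13/392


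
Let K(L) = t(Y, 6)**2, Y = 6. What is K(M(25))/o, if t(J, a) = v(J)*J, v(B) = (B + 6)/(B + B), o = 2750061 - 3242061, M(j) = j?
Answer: -3/41000 ≈ -7.3171e-5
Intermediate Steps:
o = -492000
v(B) = (6 + B)/(2*B) (v(B) = (6 + B)/((2*B)) = (6 + B)*(1/(2*B)) = (6 + B)/(2*B))
t(J, a) = 3 + J/2 (t(J, a) = ((6 + J)/(2*J))*J = 3 + J/2)
K(L) = 36 (K(L) = (3 + (1/2)*6)**2 = (3 + 3)**2 = 6**2 = 36)
K(M(25))/o = 36/(-492000) = 36*(-1/492000) = -3/41000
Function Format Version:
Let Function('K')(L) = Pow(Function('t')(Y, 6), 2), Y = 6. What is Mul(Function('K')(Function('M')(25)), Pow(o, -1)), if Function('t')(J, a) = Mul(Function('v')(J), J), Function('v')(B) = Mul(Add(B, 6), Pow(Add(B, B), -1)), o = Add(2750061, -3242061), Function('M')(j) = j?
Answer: Rational(-3, 41000) ≈ -7.3171e-5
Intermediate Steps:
o = -492000
Function('v')(B) = Mul(Rational(1, 2), Pow(B, -1), Add(6, B)) (Function('v')(B) = Mul(Add(6, B), Pow(Mul(2, B), -1)) = Mul(Add(6, B), Mul(Rational(1, 2), Pow(B, -1))) = Mul(Rational(1, 2), Pow(B, -1), Add(6, B)))
Function('t')(J, a) = Add(3, Mul(Rational(1, 2), J)) (Function('t')(J, a) = Mul(Mul(Rational(1, 2), Pow(J, -1), Add(6, J)), J) = Add(3, Mul(Rational(1, 2), J)))
Function('K')(L) = 36 (Function('K')(L) = Pow(Add(3, Mul(Rational(1, 2), 6)), 2) = Pow(Add(3, 3), 2) = Pow(6, 2) = 36)
Mul(Function('K')(Function('M')(25)), Pow(o, -1)) = Mul(36, Pow(-492000, -1)) = Mul(36, Rational(-1, 492000)) = Rational(-3, 41000)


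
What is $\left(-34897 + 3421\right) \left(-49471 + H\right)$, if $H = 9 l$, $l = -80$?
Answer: $1579811916$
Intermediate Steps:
$H = -720$ ($H = 9 \left(-80\right) = -720$)
$\left(-34897 + 3421\right) \left(-49471 + H\right) = \left(-34897 + 3421\right) \left(-49471 - 720\right) = \left(-31476\right) \left(-50191\right) = 1579811916$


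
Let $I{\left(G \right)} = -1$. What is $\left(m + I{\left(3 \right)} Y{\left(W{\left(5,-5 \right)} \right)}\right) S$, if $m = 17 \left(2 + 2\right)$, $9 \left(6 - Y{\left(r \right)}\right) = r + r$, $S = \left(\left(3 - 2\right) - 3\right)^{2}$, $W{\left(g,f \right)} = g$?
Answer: $\frac{2272}{9} \approx 252.44$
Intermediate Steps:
$S = 4$ ($S = \left(1 - 3\right)^{2} = \left(-2\right)^{2} = 4$)
$Y{\left(r \right)} = 6 - \frac{2 r}{9}$ ($Y{\left(r \right)} = 6 - \frac{r + r}{9} = 6 - \frac{2 r}{9}$)
$m = 68$ ($m = 17 \cdot 4 = 68$)
$\left(m + I{\left(3 \right)} Y{\left(W{\left(5,-5 \right)} \right)}\right) S = \left(68 - \left(6 - \frac{10}{9}\right)\right) 4 = \left(68 - \frac{44}{9}\right) 4 = \frac{568}{9} \cdot 4 = \frac{2272}{9}$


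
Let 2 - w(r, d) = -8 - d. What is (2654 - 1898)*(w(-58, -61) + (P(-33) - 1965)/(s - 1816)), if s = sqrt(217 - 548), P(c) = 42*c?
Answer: -122564323476/3298187 + 2533356*I*sqrt(331)/3298187 ≈ -37161.0 + 13.974*I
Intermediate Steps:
w(r, d) = 10 + d (w(r, d) = 2 - (-8 - d) = 2 + (8 + d) = 10 + d)
s = I*sqrt(331) (s = sqrt(-331) = I*sqrt(331) ≈ 18.193*I)
(2654 - 1898)*(w(-58, -61) + (P(-33) - 1965)/(s - 1816)) = (2654 - 1898)*((10 - 61) + (42*(-33) - 1965)/(I*sqrt(331) - 1816)) = 756*(-51 + (-1386 - 1965)/(-1816 + I*sqrt(331))) = 756*(-51 - 3351/(-1816 + I*sqrt(331))) = -38556 - 2533356/(-1816 + I*sqrt(331))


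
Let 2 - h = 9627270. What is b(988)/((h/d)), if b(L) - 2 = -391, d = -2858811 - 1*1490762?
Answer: -1691983897/9627268 ≈ -175.75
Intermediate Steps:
h = -9627268 (h = 2 - 1*9627270 = 2 - 9627270 = -9627268)
d = -4349573 (d = -2858811 - 1490762 = -4349573)
b(L) = -389 (b(L) = 2 - 391 = -389)
b(988)/((h/d)) = -389/((-9627268/(-4349573))) = -389/((-9627268*(-1/4349573))) = -389/9627268/4349573 = -389*4349573/9627268 = -1691983897/9627268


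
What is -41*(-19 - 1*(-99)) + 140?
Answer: -3140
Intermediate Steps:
-41*(-19 - 1*(-99)) + 140 = -41*(-19 + 99) + 140 = -41*80 + 140 = -3280 + 140 = -3140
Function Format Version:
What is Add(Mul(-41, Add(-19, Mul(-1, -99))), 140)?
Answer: -3140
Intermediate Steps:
Add(Mul(-41, Add(-19, Mul(-1, -99))), 140) = Add(Mul(-41, Add(-19, 99)), 140) = Add(Mul(-41, 80), 140) = Add(-3280, 140) = -3140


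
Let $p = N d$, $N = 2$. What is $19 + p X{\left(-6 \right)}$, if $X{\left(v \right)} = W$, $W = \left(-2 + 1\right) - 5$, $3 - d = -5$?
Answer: $-77$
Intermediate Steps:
$d = 8$ ($d = 3 - -5 = 3 + 5 = 8$)
$W = -6$ ($W = -1 - 5 = -6$)
$X{\left(v \right)} = -6$
$p = 16$ ($p = 2 \cdot 8 = 16$)
$19 + p X{\left(-6 \right)} = 19 + 16 \left(-6\right) = 19 - 96 = -77$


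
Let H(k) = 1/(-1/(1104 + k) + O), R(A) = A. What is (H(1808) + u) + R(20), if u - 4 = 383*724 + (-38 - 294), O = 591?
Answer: 476686974056/1720991 ≈ 2.7698e+5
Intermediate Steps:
u = 276964 (u = 4 + (383*724 + (-38 - 294)) = 4 + (277292 - 332) = 4 + 276960 = 276964)
H(k) = 1/(591 - 1/(1104 + k)) (H(k) = 1/(-1/(1104 + k) + 591) = 1/(591 - 1/(1104 + k)))
(H(1808) + u) + R(20) = ((1104 + 1808)/(652463 + 591*1808) + 276964) + 20 = (2912/(652463 + 1068528) + 276964) + 20 = (2912/1720991 + 276964) + 20 = 476652554236/1720991 + 20 = 476686974056/1720991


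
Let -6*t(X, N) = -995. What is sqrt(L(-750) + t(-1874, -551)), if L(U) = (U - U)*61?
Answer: sqrt(5970)/6 ≈ 12.878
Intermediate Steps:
t(X, N) = 995/6 (t(X, N) = -1/6*(-995) = 995/6)
L(U) = 0 (L(U) = 0*61 = 0)
sqrt(L(-750) + t(-1874, -551)) = sqrt(0 + 995/6) = sqrt(995/6) = sqrt(5970)/6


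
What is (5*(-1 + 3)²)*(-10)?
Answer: -200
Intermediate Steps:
(5*(-1 + 3)²)*(-10) = (5*2²)*(-10) = (5*4)*(-10) = 20*(-10) = -200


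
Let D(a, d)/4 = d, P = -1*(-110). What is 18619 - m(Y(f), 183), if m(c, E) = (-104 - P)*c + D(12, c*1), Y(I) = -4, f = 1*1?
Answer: 17779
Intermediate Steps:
P = 110
f = 1
D(a, d) = 4*d
m(c, E) = -210*c (m(c, E) = (-104 - 1*110)*c + 4*(c*1) = (-104 - 110)*c + 4*c = -214*c + 4*c = -210*c)
18619 - m(Y(f), 183) = 18619 - (-210)*(-4) = 18619 - 1*840 = 18619 - 840 = 17779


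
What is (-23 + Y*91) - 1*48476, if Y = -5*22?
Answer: -58509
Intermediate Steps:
Y = -110
(-23 + Y*91) - 1*48476 = (-23 - 110*91) - 1*48476 = (-23 - 10010) - 48476 = -10033 - 48476 = -58509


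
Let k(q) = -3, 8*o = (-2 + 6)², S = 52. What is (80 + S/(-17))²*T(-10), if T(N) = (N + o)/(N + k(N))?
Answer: 13686912/3757 ≈ 3643.0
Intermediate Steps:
o = 2 (o = (-2 + 6)²/8 = (⅛)*4² = (⅛)*16 = 2)
T(N) = (2 + N)/(-3 + N) (T(N) = (N + 2)/(N - 3) = (2 + N)/(-3 + N))
(80 + S/(-17))²*T(-10) = (80 + 52/(-17))²*((2 - 10)/(-3 - 10)) = (80 + 52*(-1/17))²*(-8/(-13)) = (80 - 52/17)²*(-1/13*(-8)) = (1308/17)²*(8/13) = (1710864/289)*(8/13) = 13686912/3757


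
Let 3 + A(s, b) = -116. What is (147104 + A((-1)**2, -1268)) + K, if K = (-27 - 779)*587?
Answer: -326137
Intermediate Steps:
K = -473122 (K = -806*587 = -473122)
A(s, b) = -119 (A(s, b) = -3 - 116 = -119)
(147104 + A((-1)**2, -1268)) + K = (147104 - 119) - 473122 = 146985 - 473122 = -326137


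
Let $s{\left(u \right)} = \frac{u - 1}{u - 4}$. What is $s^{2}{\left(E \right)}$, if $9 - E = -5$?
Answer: $\frac{169}{100} \approx 1.69$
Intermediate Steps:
$E = 14$ ($E = 9 - -5 = 9 + 5 = 14$)
$s{\left(u \right)} = \frac{-1 + u}{-4 + u}$
$s^{2}{\left(E \right)} = \left(\frac{-1 + 14}{-4 + 14}\right)^{2} = \left(\frac{1}{10} \cdot 13\right)^{2} = \left(\frac{13}{10}\right)^{2} = \frac{169}{100}$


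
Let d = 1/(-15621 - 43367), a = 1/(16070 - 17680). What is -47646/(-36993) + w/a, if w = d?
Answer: 478350163/363690514 ≈ 1.3153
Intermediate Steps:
a = -1/1610 (a = 1/(-1610) = -1/1610 ≈ -0.00062112)
d = -1/58988 (d = 1/(-58988) = -1/58988 ≈ -1.6953e-5)
w = -1/58988 ≈ -1.6953e-5
-47646/(-36993) + w/a = -47646/(-36993) - 1/(58988*(-1/1610)) = -47646*(-1/36993) - 1/58988*(-1610) = 15882/12331 + 805/29494 = 478350163/363690514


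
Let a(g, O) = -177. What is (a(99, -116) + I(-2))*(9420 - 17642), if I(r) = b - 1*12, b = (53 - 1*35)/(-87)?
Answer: 45114114/29 ≈ 1.5557e+6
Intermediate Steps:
b = -6/29 (b = (53 - 35)*(-1/87) = 18*(-1/87) = -6/29 ≈ -0.20690)
I(r) = -354/29 (I(r) = -6/29 - 1*12 = -6/29 - 12 = -354/29)
(a(99, -116) + I(-2))*(9420 - 17642) = (-177 - 354/29)*(9420 - 17642) = -5487/29*(-8222) = 45114114/29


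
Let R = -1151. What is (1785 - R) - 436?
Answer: 2500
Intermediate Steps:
(1785 - R) - 436 = (1785 - 1*(-1151)) - 436 = (1785 + 1151) - 436 = 2936 - 436 = 2500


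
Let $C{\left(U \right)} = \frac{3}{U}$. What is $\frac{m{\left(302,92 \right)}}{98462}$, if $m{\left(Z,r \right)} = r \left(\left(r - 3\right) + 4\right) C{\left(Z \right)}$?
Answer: $\frac{6417}{7433881} \approx 0.00086321$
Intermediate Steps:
$m{\left(Z,r \right)} = \frac{3 r \left(1 + r\right)}{Z}$ ($m{\left(Z,r \right)} = r \left(\left(r - 3\right) + 4\right) \frac{3}{Z} = r \left(\left(-3 + r\right) + 4\right) \frac{3}{Z} = r \left(1 + r\right) \frac{3}{Z} = \frac{3 r \left(1 + r\right)}{Z}$)
$\frac{m{\left(302,92 \right)}}{98462} = \frac{3 \cdot 92 \cdot \frac{1}{302} \left(1 + 92\right)}{98462} = 3 \cdot 92 \cdot \frac{1}{302} \cdot 93 \cdot \frac{1}{98462} = \frac{12834}{151} \cdot \frac{1}{98462} = \frac{6417}{7433881}$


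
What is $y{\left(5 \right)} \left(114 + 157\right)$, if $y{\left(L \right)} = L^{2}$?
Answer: $6775$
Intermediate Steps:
$y{\left(5 \right)} \left(114 + 157\right) = 5^{2} \left(114 + 157\right) = 25 \cdot 271 = 6775$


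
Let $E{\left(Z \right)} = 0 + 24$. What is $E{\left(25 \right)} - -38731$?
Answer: $38755$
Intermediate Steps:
$E{\left(Z \right)} = 24$
$E{\left(25 \right)} - -38731 = 24 - -38731 = 24 + 38731 = 38755$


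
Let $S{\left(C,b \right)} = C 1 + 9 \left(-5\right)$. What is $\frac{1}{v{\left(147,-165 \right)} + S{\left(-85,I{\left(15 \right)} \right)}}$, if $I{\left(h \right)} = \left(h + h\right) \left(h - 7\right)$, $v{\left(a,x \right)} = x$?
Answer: $- \frac{1}{295} \approx -0.0033898$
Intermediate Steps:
$I{\left(h \right)} = 2 h \left(-7 + h\right)$
$S{\left(C,b \right)} = -45 + C$ ($S{\left(C,b \right)} = C - 45 = -45 + C$)
$\frac{1}{v{\left(147,-165 \right)} + S{\left(-85,I{\left(15 \right)} \right)}} = \frac{1}{-165 - 130} = \frac{1}{-295} = - \frac{1}{295}$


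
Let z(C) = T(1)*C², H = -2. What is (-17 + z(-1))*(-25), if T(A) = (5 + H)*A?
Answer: 350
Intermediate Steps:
T(A) = 3*A (T(A) = (5 - 2)*A = 3*A)
z(C) = 3*C² (z(C) = (3*1)*C² = 3*C²)
(-17 + z(-1))*(-25) = (-17 + 3*(-1)²)*(-25) = (-17 + 3*1)*(-25) = (-17 + 3)*(-25) = -14*(-25) = 350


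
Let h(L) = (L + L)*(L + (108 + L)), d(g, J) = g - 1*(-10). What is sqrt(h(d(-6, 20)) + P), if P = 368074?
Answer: sqrt(369002) ≈ 607.46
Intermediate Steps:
d(g, J) = 10 + g (d(g, J) = g + 10 = 10 + g)
h(L) = 2*L*(108 + 2*L) (h(L) = (2*L)*(108 + 2*L) = 2*L*(108 + 2*L))
sqrt(h(d(-6, 20)) + P) = sqrt(4*(10 - 6)*(54 + (10 - 6)) + 368074) = sqrt(4*4*(54 + 4) + 368074) = sqrt(4*4*58 + 368074) = sqrt(928 + 368074) = sqrt(369002)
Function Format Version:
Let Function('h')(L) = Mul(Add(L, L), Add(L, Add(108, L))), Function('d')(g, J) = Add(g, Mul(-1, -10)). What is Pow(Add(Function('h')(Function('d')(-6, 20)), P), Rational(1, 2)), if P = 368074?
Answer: Pow(369002, Rational(1, 2)) ≈ 607.46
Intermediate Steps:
Function('d')(g, J) = Add(10, g) (Function('d')(g, J) = Add(g, 10) = Add(10, g))
Function('h')(L) = Mul(2, L, Add(108, Mul(2, L))) (Function('h')(L) = Mul(Mul(2, L), Add(108, Mul(2, L))) = Mul(2, L, Add(108, Mul(2, L))))
Pow(Add(Function('h')(Function('d')(-6, 20)), P), Rational(1, 2)) = Pow(Add(Mul(4, Add(10, -6), Add(54, Add(10, -6))), 368074), Rational(1, 2)) = Pow(Add(Mul(4, 4, Add(54, 4)), 368074), Rational(1, 2)) = Pow(Add(Mul(4, 4, 58), 368074), Rational(1, 2)) = Pow(Add(928, 368074), Rational(1, 2)) = Pow(369002, Rational(1, 2))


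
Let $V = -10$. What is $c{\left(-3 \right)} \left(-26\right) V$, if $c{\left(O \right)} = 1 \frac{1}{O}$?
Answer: $- \frac{260}{3} \approx -86.667$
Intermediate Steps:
$c{\left(O \right)} = \frac{1}{O}$
$c{\left(-3 \right)} \left(-26\right) V = \frac{1}{-3} \left(-26\right) \left(-10\right) = \left(- \frac{1}{3}\right) \left(-26\right) \left(-10\right) = \frac{26}{3} \left(-10\right) = - \frac{260}{3}$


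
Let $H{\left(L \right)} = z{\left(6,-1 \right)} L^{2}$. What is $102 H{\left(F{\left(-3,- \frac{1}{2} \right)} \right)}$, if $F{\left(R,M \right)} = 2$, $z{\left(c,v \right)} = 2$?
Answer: $816$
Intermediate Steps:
$H{\left(L \right)} = 2 L^{2}$
$102 H{\left(F{\left(-3,- \frac{1}{2} \right)} \right)} = 102 \cdot 2 \cdot 2^{2} = 102 \cdot 2 \cdot 4 = 102 \cdot 8 = 816$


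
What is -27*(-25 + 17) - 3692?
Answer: -3476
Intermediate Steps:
-27*(-25 + 17) - 3692 = -27*(-8) - 3692 = 216 - 3692 = -3476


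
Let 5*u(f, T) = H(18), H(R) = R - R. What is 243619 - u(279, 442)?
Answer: 243619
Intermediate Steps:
H(R) = 0
u(f, T) = 0 (u(f, T) = (⅕)*0 = 0)
243619 - u(279, 442) = 243619 - 1*0 = 243619 + 0 = 243619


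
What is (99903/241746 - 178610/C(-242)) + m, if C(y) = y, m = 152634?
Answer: 1495446316479/9750422 ≈ 1.5337e+5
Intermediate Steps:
(99903/241746 - 178610/C(-242)) + m = (99903/241746 - 178610/(-242)) + 152634 = (99903*(1/241746) - 178610*(-1/242)) + 152634 = (33301/80582 + 89305/121) + 152634 = 7200404931/9750422 + 152634 = 1495446316479/9750422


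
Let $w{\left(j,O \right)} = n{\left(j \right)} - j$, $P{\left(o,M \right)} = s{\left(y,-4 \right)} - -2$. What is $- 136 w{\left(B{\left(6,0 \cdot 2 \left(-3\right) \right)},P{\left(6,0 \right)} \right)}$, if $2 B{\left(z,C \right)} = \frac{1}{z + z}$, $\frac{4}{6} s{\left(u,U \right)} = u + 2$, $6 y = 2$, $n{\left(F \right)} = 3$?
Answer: $- \frac{1207}{3} \approx -402.33$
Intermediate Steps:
$y = \frac{1}{3}$ ($y = \frac{1}{6} \cdot 2 = \frac{1}{3} \approx 0.33333$)
$s{\left(u,U \right)} = 3 + \frac{3 u}{2}$ ($s{\left(u,U \right)} = \frac{3 \left(u + 2\right)}{2} = \frac{3 \left(2 + u\right)}{2} = 3 + \frac{3 u}{2}$)
$P{\left(o,M \right)} = \frac{11}{2}$ ($P{\left(o,M \right)} = \left(3 + \frac{3}{2} \cdot \frac{1}{3}\right) - -2 = \left(3 + \frac{1}{2}\right) + 2 = \frac{7}{2} + 2 = \frac{11}{2}$)
$B{\left(z,C \right)} = \frac{1}{4 z}$ ($B{\left(z,C \right)} = \frac{1}{2 \left(z + z\right)} = \frac{1}{2 \cdot 2 z} = \frac{\frac{1}{2} \frac{1}{z}}{2} = \frac{1}{4 z}$)
$w{\left(j,O \right)} = 3 - j$
$- 136 w{\left(B{\left(6,0 \cdot 2 \left(-3\right) \right)},P{\left(6,0 \right)} \right)} = - 136 \left(3 - \frac{1}{4 \cdot 6}\right) = - 136 \left(3 - \frac{1}{4} \cdot \frac{1}{6}\right) = - 136 \left(3 - \frac{1}{24}\right) = \left(-136\right) \frac{71}{24} = - \frac{1207}{3}$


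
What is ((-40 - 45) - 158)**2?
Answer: 59049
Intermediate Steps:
((-40 - 45) - 158)**2 = (-85 - 158)**2 = (-243)**2 = 59049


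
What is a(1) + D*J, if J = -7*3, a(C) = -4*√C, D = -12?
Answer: 248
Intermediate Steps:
J = -21
a(1) + D*J = -4*√1 - 12*(-21) = -4*1 + 252 = -4 + 252 = 248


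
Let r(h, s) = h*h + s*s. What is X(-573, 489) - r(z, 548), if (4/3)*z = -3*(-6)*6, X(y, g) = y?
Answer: -307438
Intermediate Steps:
z = 81 (z = 3*(-3*(-6)*6)/4 = 3*(18*6)/4 = (3/4)*108 = 81)
r(h, s) = h**2 + s**2
X(-573, 489) - r(z, 548) = -573 - (81**2 + 548**2) = -573 - (6561 + 300304) = -573 - 1*306865 = -573 - 306865 = -307438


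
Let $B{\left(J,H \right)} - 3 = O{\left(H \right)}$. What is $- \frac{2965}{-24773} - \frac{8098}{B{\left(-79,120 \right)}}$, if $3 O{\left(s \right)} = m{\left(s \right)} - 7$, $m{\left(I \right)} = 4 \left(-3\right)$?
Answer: $\frac{300932456}{123865} \approx 2429.5$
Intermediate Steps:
$m{\left(I \right)} = -12$
$O{\left(s \right)} = - \frac{19}{3}$ ($O{\left(s \right)} = \frac{-12 - 7}{3} = \frac{1}{3} \left(-19\right) = - \frac{19}{3}$)
$B{\left(J,H \right)} = - \frac{10}{3}$ ($B{\left(J,H \right)} = 3 - \frac{19}{3} = - \frac{10}{3}$)
$- \frac{2965}{-24773} - \frac{8098}{B{\left(-79,120 \right)}} = - \frac{2965}{-24773} - \frac{8098}{- \frac{10}{3}} = \left(-2965\right) \left(- \frac{1}{24773}\right) - - \frac{12147}{5} = \frac{2965}{24773} + \frac{12147}{5} = \frac{300932456}{123865}$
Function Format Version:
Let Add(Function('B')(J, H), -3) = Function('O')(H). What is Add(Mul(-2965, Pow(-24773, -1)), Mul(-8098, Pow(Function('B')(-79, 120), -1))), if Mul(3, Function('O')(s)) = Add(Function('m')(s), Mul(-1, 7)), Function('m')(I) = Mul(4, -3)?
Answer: Rational(300932456, 123865) ≈ 2429.5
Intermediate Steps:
Function('m')(I) = -12
Function('O')(s) = Rational(-19, 3) (Function('O')(s) = Mul(Rational(1, 3), Add(-12, Mul(-1, 7))) = Mul(Rational(1, 3), Add(-12, -7)) = Mul(Rational(1, 3), -19) = Rational(-19, 3))
Function('B')(J, H) = Rational(-10, 3) (Function('B')(J, H) = Add(3, Rational(-19, 3)) = Rational(-10, 3))
Add(Mul(-2965, Pow(-24773, -1)), Mul(-8098, Pow(Function('B')(-79, 120), -1))) = Add(Mul(-2965, Pow(-24773, -1)), Mul(-8098, Pow(Rational(-10, 3), -1))) = Add(Mul(-2965, Rational(-1, 24773)), Mul(-8098, Rational(-3, 10))) = Add(Rational(2965, 24773), Rational(12147, 5)) = Rational(300932456, 123865)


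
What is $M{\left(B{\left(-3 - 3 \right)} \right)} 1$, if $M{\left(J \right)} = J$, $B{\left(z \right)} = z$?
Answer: $-6$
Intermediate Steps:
$M{\left(B{\left(-3 - 3 \right)} \right)} 1 = \left(-3 - 3\right) 1 = \left(-6\right) 1 = -6$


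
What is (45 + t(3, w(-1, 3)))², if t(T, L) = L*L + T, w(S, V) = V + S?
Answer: 2704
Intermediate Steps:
w(S, V) = S + V
t(T, L) = T + L² (t(T, L) = L² + T = T + L²)
(45 + t(3, w(-1, 3)))² = (45 + (3 + (-1 + 3)²))² = (45 + (3 + 2²))² = (45 + (3 + 4))² = (45 + 7)² = 52² = 2704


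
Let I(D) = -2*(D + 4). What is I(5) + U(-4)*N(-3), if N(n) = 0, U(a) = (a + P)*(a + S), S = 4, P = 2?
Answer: -18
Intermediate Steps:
U(a) = (2 + a)*(4 + a) (U(a) = (a + 2)*(a + 4) = (2 + a)*(4 + a))
I(D) = -8 - 2*D (I(D) = -2*(4 + D) = -8 - 2*D)
I(5) + U(-4)*N(-3) = (-8 - 2*5) + (8 + (-4)² + 6*(-4))*0 = (-8 - 10) + (8 + 16 - 24)*0 = -18 + 0*0 = -18 + 0 = -18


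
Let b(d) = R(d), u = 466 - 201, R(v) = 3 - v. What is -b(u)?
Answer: 262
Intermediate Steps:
u = 265
b(d) = 3 - d
-b(u) = -(3 - 1*265) = -(3 - 265) = -1*(-262) = 262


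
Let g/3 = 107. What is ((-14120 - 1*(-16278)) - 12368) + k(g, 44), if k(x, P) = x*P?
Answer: 3914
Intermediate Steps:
g = 321 (g = 3*107 = 321)
k(x, P) = P*x
((-14120 - 1*(-16278)) - 12368) + k(g, 44) = ((-14120 - 1*(-16278)) - 12368) + 44*321 = ((-14120 + 16278) - 12368) + 14124 = (2158 - 12368) + 14124 = -10210 + 14124 = 3914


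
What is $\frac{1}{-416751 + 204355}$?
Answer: $- \frac{1}{212396} \approx -4.7082 \cdot 10^{-6}$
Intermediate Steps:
$\frac{1}{-416751 + 204355} = \frac{1}{-212396} = - \frac{1}{212396}$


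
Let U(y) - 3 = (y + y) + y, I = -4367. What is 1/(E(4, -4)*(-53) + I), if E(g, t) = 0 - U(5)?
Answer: -1/3413 ≈ -0.00029300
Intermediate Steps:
U(y) = 3 + 3*y (U(y) = 3 + ((y + y) + y) = 3 + (2*y + y) = 3 + 3*y)
E(g, t) = -18 (E(g, t) = 0 - (3 + 3*5) = 0 - (3 + 15) = 0 - 1*18 = 0 - 18 = -18)
1/(E(4, -4)*(-53) + I) = 1/(-18*(-53) - 4367) = 1/(954 - 4367) = 1/(-3413) = -1/3413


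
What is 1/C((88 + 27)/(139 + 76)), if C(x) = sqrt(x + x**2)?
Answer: 43*sqrt(1518)/1518 ≈ 1.1037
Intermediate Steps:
1/C((88 + 27)/(139 + 76)) = 1/(sqrt(((88 + 27)/(139 + 76))*(1 + (88 + 27)/(139 + 76)))) = 1/(sqrt((115/215)*(1 + 115/215))) = 1/(sqrt((115*(1/215))*(1 + 115*(1/215)))) = 1/(sqrt(23*(1 + 23/43)/43)) = 1/(sqrt((23/43)*(66/43))) = 1/(sqrt(1518/1849)) = 1/(sqrt(1518)/43) = 43*sqrt(1518)/1518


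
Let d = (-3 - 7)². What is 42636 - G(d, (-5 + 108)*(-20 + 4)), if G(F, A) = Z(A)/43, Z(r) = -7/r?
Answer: 3021357497/70864 ≈ 42636.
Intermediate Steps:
d = 100 (d = (-10)² = 100)
G(F, A) = -7/(43*A) (G(F, A) = -7/A/43 = -7/A*(1/43) = -7/(43*A))
42636 - G(d, (-5 + 108)*(-20 + 4)) = 42636 - (-7)/(43*((-5 + 108)*(-20 + 4))) = 42636 - (-7)/(43*(103*(-16))) = 42636 - (-7)/(43*(-1648)) = 42636 - (-7)*(-1)/(43*1648) = 42636 - 1*7/70864 = 42636 - 7/70864 = 3021357497/70864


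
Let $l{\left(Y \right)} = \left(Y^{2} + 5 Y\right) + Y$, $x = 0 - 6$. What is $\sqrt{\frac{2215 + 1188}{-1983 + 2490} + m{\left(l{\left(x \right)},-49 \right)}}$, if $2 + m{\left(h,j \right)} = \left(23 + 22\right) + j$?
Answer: $\frac{19 \sqrt{3}}{39} \approx 0.84382$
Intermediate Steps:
$x = -6$ ($x = 0 - 6 = -6$)
$l{\left(Y \right)} = Y^{2} + 6 Y$
$m{\left(h,j \right)} = 43 + j$ ($m{\left(h,j \right)} = -2 + \left(\left(23 + 22\right) + j\right) = -2 + \left(45 + j\right) = 43 + j$)
$\sqrt{\frac{2215 + 1188}{-1983 + 2490} + m{\left(l{\left(x \right)},-49 \right)}} = \sqrt{\frac{2215 + 1188}{-1983 + 2490} + \left(43 - 49\right)} = \sqrt{\frac{3403}{507} - 6} = \sqrt{\frac{361}{507}} = \frac{19 \sqrt{3}}{39}$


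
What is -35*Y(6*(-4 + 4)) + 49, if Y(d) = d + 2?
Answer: -21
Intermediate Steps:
Y(d) = 2 + d
-35*Y(6*(-4 + 4)) + 49 = -35*(2 + 6*(-4 + 4)) + 49 = -35*(2 + 6*0) + 49 = -35*(2 + 0) + 49 = -35*2 + 49 = -70 + 49 = -21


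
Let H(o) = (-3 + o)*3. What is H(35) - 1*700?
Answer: -604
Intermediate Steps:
H(o) = -9 + 3*o
H(35) - 1*700 = (-9 + 3*35) - 1*700 = (-9 + 105) - 700 = 96 - 700 = -604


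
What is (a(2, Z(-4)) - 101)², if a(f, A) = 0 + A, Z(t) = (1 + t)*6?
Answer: 14161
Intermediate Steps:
Z(t) = 6 + 6*t
a(f, A) = A
(a(2, Z(-4)) - 101)² = ((6 + 6*(-4)) - 101)² = ((6 - 24) - 101)² = (-18 - 101)² = (-119)² = 14161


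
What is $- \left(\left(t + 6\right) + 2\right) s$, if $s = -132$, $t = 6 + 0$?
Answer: $1848$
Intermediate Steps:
$t = 6$
$- \left(\left(t + 6\right) + 2\right) s = - \left(\left(6 + 6\right) + 2\right) \left(-132\right) = - \left(12 + 2\right) \left(-132\right) = - 14 \left(-132\right) = \left(-1\right) \left(-1848\right) = 1848$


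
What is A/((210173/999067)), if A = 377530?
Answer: 377177764510/210173 ≈ 1.7946e+6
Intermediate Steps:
A/((210173/999067)) = 377530/((210173/999067)) = 377530/((210173*(1/999067))) = 377530/(210173/999067) = 377530*(999067/210173) = 377177764510/210173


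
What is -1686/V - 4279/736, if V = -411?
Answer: -172591/100832 ≈ -1.7117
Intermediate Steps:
-1686/V - 4279/736 = -1686/(-411) - 4279/736 = -1686*(-1/411) - 4279*1/736 = 562/137 - 4279/736 = -172591/100832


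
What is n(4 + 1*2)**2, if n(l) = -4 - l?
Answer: 100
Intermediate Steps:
n(4 + 1*2)**2 = (-4 - (4 + 1*2))**2 = (-4 - (4 + 2))**2 = (-4 - 1*6)**2 = (-4 - 6)**2 = (-10)**2 = 100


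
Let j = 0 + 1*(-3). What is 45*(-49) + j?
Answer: -2208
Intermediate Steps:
j = -3 (j = 0 - 3 = -3)
45*(-49) + j = 45*(-49) - 3 = -2205 - 3 = -2208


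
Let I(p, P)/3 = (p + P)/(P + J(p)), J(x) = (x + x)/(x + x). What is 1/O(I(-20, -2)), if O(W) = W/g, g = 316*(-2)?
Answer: -316/33 ≈ -9.5758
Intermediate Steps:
J(x) = 1 (J(x) = (2*x)/((2*x)) = (2*x)*(1/(2*x)) = 1)
I(p, P) = 3*(P + p)/(1 + P) (I(p, P) = 3*((p + P)/(P + 1)) = 3*((P + p)/(1 + P)) = 3*(P + p)/(1 + P))
g = -632
O(W) = -W/632 (O(W) = W/(-632) = W*(-1/632) = -W/632)
1/O(I(-20, -2)) = 1/(-3*(-2 - 20)/(632*(1 - 2))) = 1/(-3*(-22)/(632*(-1))) = 1/(-3*(-1)*(-22)/632) = 1/(-1/632*66) = 1/(-33/316) = -316/33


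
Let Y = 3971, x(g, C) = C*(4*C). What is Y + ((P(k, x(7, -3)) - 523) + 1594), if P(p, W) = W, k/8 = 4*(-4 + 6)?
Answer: 5078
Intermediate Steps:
x(g, C) = 4*C**2
k = 64 (k = 8*(4*(-4 + 6)) = 8*(4*2) = 8*8 = 64)
Y + ((P(k, x(7, -3)) - 523) + 1594) = 3971 + ((4*(-3)**2 - 523) + 1594) = 3971 + ((4*9 - 523) + 1594) = 3971 + ((36 - 523) + 1594) = 3971 + (-487 + 1594) = 3971 + 1107 = 5078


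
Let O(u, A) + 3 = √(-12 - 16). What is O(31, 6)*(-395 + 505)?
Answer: -330 + 220*I*√7 ≈ -330.0 + 582.07*I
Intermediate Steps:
O(u, A) = -3 + 2*I*√7 (O(u, A) = -3 + √(-12 - 16) = -3 + √(-28) = -3 + 2*I*√7)
O(31, 6)*(-395 + 505) = (-3 + 2*I*√7)*(-395 + 505) = (-3 + 2*I*√7)*110 = -330 + 220*I*√7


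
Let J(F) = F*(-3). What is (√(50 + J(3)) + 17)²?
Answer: (17 + √41)² ≈ 547.71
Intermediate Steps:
J(F) = -3*F
(√(50 + J(3)) + 17)² = (√(50 - 3*3) + 17)² = (√(50 - 9) + 17)² = (√41 + 17)² = (17 + √41)²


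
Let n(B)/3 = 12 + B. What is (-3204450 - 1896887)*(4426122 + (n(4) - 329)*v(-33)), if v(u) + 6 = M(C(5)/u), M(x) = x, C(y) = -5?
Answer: -745388278338283/33 ≈ -2.2588e+13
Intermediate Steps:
v(u) = -6 - 5/u
n(B) = 36 + 3*B (n(B) = 3*(12 + B) = 36 + 3*B)
(-3204450 - 1896887)*(4426122 + (n(4) - 329)*v(-33)) = (-3204450 - 1896887)*(4426122 + ((36 + 3*4) - 329)*(-6 - 5/(-33))) = -5101337*(4426122 + ((36 + 12) - 329)*(-6 - 5*(-1/33))) = -5101337*(4426122 + (48 - 329)*(-6 + 5/33)) = -5101337*(4426122 - 281*(-193/33)) = -5101337*(4426122 + 54233/33) = -5101337*146116259/33 = -745388278338283/33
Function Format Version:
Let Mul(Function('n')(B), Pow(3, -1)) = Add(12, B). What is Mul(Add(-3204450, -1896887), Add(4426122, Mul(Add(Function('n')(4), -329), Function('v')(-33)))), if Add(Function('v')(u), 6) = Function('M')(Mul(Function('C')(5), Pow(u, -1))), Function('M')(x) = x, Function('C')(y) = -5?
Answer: Rational(-745388278338283, 33) ≈ -2.2588e+13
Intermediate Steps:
Function('v')(u) = Add(-6, Mul(-5, Pow(u, -1)))
Function('n')(B) = Add(36, Mul(3, B)) (Function('n')(B) = Mul(3, Add(12, B)) = Add(36, Mul(3, B)))
Mul(Add(-3204450, -1896887), Add(4426122, Mul(Add(Function('n')(4), -329), Function('v')(-33)))) = Mul(Add(-3204450, -1896887), Add(4426122, Mul(Add(Add(36, Mul(3, 4)), -329), Add(-6, Mul(-5, Pow(-33, -1)))))) = Mul(-5101337, Add(4426122, Mul(Add(Add(36, 12), -329), Add(-6, Mul(-5, Rational(-1, 33)))))) = Mul(-5101337, Add(4426122, Mul(Add(48, -329), Add(-6, Rational(5, 33))))) = Mul(-5101337, Add(4426122, Mul(-281, Rational(-193, 33)))) = Mul(-5101337, Add(4426122, Rational(54233, 33))) = Mul(-5101337, Rational(146116259, 33)) = Rational(-745388278338283, 33)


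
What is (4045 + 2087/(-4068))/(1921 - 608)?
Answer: 16452973/5341284 ≈ 3.0803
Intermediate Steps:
(4045 + 2087/(-4068))/(1921 - 608) = (4045 + 2087*(-1/4068))/1313 = (4045 - 2087/4068)*(1/1313) = (16452973/4068)*(1/1313) = 16452973/5341284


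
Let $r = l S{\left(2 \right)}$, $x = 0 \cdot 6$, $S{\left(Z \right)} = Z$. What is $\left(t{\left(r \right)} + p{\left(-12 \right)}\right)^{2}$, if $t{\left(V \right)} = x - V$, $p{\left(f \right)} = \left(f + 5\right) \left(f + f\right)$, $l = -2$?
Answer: $29584$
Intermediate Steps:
$x = 0$
$p{\left(f \right)} = 2 f \left(5 + f\right)$ ($p{\left(f \right)} = \left(5 + f\right) 2 f = 2 f \left(5 + f\right)$)
$r = -4$ ($r = \left(-2\right) 2 = -4$)
$t{\left(V \right)} = - V$ ($t{\left(V \right)} = 0 - V = - V$)
$\left(t{\left(r \right)} + p{\left(-12 \right)}\right)^{2} = \left(\left(-1\right) \left(-4\right) + 2 \left(-12\right) \left(5 - 12\right)\right)^{2} = \left(4 + 2 \left(-12\right) \left(-7\right)\right)^{2} = \left(4 + 168\right)^{2} = 172^{2} = 29584$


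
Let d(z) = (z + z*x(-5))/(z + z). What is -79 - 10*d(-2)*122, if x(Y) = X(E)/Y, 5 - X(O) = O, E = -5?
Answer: 531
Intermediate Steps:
X(O) = 5 - O
x(Y) = 10/Y (x(Y) = (5 - 1*(-5))/Y = (5 + 5)/Y = 10/Y)
d(z) = -½ (d(z) = (z + z*(10/(-5)))/(z + z) = (z + z*(10*(-⅕)))/((2*z)) = (z + z*(-2))*(1/(2*z)) = (z - 2*z)*(1/(2*z)) = (-z)*(1/(2*z)) = -½)
-79 - 10*d(-2)*122 = -79 - 10*(-½)*122 = -79 + 5*122 = -79 + 610 = 531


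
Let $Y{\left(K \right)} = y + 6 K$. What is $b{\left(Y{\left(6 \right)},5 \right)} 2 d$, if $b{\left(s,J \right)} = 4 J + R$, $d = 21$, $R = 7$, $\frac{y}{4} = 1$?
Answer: $1134$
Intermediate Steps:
$y = 4$ ($y = 4 \cdot 1 = 4$)
$Y{\left(K \right)} = 4 + 6 K$
$b{\left(s,J \right)} = 7 + 4 J$ ($b{\left(s,J \right)} = 4 J + 7 = 7 + 4 J$)
$b{\left(Y{\left(6 \right)},5 \right)} 2 d = \left(7 + 4 \cdot 5\right) 2 \cdot 21 = \left(7 + 20\right) 2 \cdot 21 = 27 \cdot 2 \cdot 21 = 54 \cdot 21 = 1134$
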